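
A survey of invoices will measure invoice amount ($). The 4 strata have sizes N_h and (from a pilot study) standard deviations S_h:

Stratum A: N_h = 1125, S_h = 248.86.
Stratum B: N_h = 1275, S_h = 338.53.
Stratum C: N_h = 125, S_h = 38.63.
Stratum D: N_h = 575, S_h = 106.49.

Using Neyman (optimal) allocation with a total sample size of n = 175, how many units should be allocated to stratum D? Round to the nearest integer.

14

Neyman allocation: n_h = n · N_h S_h / Σ N_i S_i, with n = 175.
  stratum A: N_h·S_h = 1125·248.86 = 279967.50
  stratum B: N_h·S_h = 1275·338.53 = 431625.75
  stratum C: N_h·S_h = 125·38.63 = 4828.75
  stratum D: N_h·S_h = 575·106.49 = 61231.75
Σ N_h S_h = 777653.75
n for stratum D = 175·61231.75/777653.75 = 13.779 → 14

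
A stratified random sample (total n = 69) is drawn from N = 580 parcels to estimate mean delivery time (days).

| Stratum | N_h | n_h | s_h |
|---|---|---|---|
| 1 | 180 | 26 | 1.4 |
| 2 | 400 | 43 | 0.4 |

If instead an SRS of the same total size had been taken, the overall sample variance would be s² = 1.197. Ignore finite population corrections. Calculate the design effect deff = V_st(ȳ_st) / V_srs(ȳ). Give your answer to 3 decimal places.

deff ≈ 0.521

V̂(ȳ_st) = Σ W_h² s_h²/n_h, with W_h = N_h/N and N = 580:
  stratum 1: (180/580)²·1.4²/26 = 0.00726059
  stratum 2: (400/580)²·0.4²/43 = 0.00176976
V_st = 0.00903035
V_srs = s²/n = 1.197/69 = 0.0173478
deff = V_st / V_srs = 0.00903035/0.0173478 = 0.5205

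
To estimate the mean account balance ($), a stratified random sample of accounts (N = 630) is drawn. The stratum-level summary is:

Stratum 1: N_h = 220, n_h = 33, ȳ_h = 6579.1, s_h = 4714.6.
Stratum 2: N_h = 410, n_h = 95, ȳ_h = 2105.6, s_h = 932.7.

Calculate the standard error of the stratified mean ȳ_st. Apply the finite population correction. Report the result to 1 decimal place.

SE(ȳ_st) ≈ 269.8

V̂(ȳ_st) = Σ W_h² (1 − n_h/N_h) s_h²/n_h, with W_h = N_h/N and N = 630:
  stratum 1: (220/630)²·(1 − 33/220)·4714.6²/33 = 69816.6
  stratum 2: (410/630)²·(1 − 95/410)·932.7²/95 = 2979.71
V̂(ȳ_st) = 72796.3
SE(ȳ_st) = √72796.3 = 269.808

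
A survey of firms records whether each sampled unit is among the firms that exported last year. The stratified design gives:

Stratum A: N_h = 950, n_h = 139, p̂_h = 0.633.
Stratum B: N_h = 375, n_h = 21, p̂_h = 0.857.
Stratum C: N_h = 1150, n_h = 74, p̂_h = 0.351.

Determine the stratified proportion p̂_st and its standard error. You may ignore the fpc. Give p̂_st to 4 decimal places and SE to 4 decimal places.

p̂_st ≈ 0.5359, SE ≈ 0.0326

N = 2475; stratum weights W_h = N_h/N.
p̂_st = Σ W_h p̂_h = (950·0.633 + 375·0.857 + 1150·0.351)/2475 = 0.53591
V̂(p̂_st) = Σ W_h² p̂_h(1−p̂_h)/(n_h−1):
  stratum A: (950/2475)²·0.633·0.367/138 = 0.00024802
  stratum B: (375/2475)²·0.857·0.143/20 = 0.000140669
  stratum C: (1150/2475)²·0.351·0.649/73 = 0.000673712
V̂(p̂_st) = 0.0010624; SE = √V̂ = 0.0325945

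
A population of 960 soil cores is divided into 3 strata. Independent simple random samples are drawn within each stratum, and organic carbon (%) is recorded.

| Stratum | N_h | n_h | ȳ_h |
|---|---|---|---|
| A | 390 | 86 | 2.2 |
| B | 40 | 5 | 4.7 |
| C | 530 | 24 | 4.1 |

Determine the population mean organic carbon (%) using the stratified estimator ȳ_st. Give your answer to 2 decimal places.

N = Σ N_h = 960. Stratum weights W_h = N_h/N.
ȳ_st = (390·2.2 + 40·4.7 + 530·4.1) / 960 = 3.3531

ȳ_st ≈ 3.35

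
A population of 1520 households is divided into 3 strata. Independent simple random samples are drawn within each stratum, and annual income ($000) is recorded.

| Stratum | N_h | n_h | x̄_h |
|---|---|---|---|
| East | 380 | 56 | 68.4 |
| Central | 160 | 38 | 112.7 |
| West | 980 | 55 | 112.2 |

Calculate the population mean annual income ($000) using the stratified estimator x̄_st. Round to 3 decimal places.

N = Σ N_h = 1520. Stratum weights W_h = N_h/N.
x̄_st = (380·68.4 + 160·112.7 + 980·112.2) / 1520 = 101.30263

x̄_st ≈ 101.303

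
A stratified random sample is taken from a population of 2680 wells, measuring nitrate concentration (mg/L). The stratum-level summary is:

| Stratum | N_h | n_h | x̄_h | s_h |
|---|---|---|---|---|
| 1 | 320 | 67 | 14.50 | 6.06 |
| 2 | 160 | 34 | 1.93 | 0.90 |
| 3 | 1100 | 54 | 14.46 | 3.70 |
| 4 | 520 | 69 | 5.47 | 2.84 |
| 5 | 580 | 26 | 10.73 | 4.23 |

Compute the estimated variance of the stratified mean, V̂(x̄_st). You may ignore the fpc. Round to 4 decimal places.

V̂(x̄_st) ≈ 0.0872

V̂(x̄_st) = Σ W_h² s_h²/n_h, with W_h = N_h/N and N = 2680:
  stratum 1: (320/2680)²·6.06²/67 = 0.00781449
  stratum 2: (160/2680)²·0.90²/34 = 8.49134e-05
  stratum 3: (1100/2680)²·3.70²/54 = 0.0427096
  stratum 4: (520/2680)²·2.84²/69 = 0.00440073
  stratum 5: (580/2680)²·4.23²/26 = 0.0322325
V̂(x̄_st) = 0.0872422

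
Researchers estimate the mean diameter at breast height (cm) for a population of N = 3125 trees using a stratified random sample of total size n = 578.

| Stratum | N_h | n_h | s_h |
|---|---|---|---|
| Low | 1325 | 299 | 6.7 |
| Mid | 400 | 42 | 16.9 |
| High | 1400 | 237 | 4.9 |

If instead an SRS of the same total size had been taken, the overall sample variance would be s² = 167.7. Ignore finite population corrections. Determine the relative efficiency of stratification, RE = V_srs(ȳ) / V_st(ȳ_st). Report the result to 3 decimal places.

RE ≈ 1.828

V̂(ȳ_st) = Σ W_h² s_h²/n_h, with W_h = N_h/N and N = 3125:
  stratum Low: (1325/3125)²·6.7²/299 = 0.0269905
  stratum Mid: (400/3125)²·16.9²/42 = 0.111415
  stratum High: (1400/3125)²·4.9²/237 = 0.0203329
V_st = 0.158738
V_srs = s²/n = 167.7/578 = 0.290138
Relative efficiency = V_srs / V_st = 0.290138/0.158738 = 1.8278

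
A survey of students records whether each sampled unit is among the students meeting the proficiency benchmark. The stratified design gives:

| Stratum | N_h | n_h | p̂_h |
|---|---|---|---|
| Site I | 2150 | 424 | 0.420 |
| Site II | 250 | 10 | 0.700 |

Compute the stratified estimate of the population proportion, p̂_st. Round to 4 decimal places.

N = 2400; stratum weights W_h = N_h/N.
p̂_st = Σ W_h p̂_h = (2150·0.420 + 250·0.700)/2400 = 0.44917

p̂_st ≈ 0.4492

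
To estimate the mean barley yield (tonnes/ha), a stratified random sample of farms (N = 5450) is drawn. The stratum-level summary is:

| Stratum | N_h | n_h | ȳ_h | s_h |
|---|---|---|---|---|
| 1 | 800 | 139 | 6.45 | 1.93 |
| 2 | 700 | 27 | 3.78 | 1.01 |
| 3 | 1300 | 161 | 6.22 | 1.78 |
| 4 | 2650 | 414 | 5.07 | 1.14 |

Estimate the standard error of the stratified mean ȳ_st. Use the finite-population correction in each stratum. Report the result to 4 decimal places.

V̂(ȳ_st) = Σ W_h² (1 − n_h/N_h) s_h²/n_h, with W_h = N_h/N and N = 5450:
  stratum 1: (800/5450)²·(1 − 139/800)·1.93²/139 = 0.000477088
  stratum 2: (700/5450)²·(1 − 27/700)·1.01²/27 = 0.000599238
  stratum 3: (1300/5450)²·(1 − 161/1300)·1.78²/161 = 0.000981043
  stratum 4: (2650/5450)²·(1 − 414/2650)·1.14²/414 = 0.00062623
V̂(ȳ_st) = 0.0026836
SE(ȳ_st) = √0.0026836 = 0.0518035

SE(ȳ_st) ≈ 0.0518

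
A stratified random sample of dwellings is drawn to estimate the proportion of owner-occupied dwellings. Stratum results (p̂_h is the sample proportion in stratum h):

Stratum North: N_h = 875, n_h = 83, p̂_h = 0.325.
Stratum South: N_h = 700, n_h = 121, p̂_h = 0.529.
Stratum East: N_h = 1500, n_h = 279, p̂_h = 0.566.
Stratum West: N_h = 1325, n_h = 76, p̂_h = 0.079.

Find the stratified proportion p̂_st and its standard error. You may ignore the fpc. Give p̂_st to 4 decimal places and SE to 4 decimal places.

N = 4400; stratum weights W_h = N_h/N.
p̂_st = Σ W_h p̂_h = (875·0.325 + 700·0.529 + 1500·0.566 + 1325·0.079)/4400 = 0.36553
V̂(p̂_st) = Σ W_h² p̂_h(1−p̂_h)/(n_h−1):
  stratum North: (875/4400)²·0.325·0.675/82 = 0.0001058
  stratum South: (700/4400)²·0.529·0.471/120 = 5.25516e-05
  stratum East: (1500/4400)²·0.566·0.434/278 = 0.000102692
  stratum West: (1325/4400)²·0.079·0.921/75 = 8.79735e-05
V̂(p̂_st) = 0.000349017; SE = √V̂ = 0.018682

p̂_st ≈ 0.3655, SE ≈ 0.0187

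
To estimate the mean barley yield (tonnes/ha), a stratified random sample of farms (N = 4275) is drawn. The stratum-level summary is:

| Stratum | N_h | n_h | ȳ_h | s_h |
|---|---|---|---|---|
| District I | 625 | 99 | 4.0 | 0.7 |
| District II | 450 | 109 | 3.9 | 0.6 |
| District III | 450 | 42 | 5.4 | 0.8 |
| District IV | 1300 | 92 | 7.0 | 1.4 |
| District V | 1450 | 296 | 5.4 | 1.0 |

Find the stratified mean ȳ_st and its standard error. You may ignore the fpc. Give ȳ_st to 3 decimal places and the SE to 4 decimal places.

ȳ_st ≈ 5.524, SE ≈ 0.0517

ȳ_st = Σ W_h ȳ_h = (625·4.0 + 450·3.9 + 450·5.4 + 1300·7.0 + 1450·5.4)/4275 = 5.52398
V̂(ȳ_st) = Σ W_h² s_h²/n_h, with W_h = N_h/N and N = 4275:
  stratum District I: (625/4275)²·0.7²/99 = 0.000105791
  stratum District II: (450/4275)²·0.6²/109 = 3.65956e-05
  stratum District III: (450/4275)²·0.8²/42 = 0.000168843
  stratum District IV: (1300/4275)²·1.4²/92 = 0.00197007
  stratum District V: (1450/4275)²·1.0²/296 = 0.000388662
V̂(ȳ_st) = 0.00266997
SE(ȳ_st) = √0.00266997 = 0.0516717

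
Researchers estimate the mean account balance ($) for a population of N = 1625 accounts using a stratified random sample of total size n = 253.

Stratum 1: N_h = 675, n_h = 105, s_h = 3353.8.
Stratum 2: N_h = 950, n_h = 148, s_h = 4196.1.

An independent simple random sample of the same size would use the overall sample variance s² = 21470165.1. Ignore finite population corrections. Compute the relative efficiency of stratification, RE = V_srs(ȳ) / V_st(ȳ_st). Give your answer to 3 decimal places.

V̂(ȳ_st) = Σ W_h² s_h²/n_h, with W_h = N_h/N and N = 1625:
  stratum 1: (675/1625)²·3353.8²/105 = 18483.6
  stratum 2: (950/1625)²·4196.1²/148 = 40660.3
V_st = 59143.9
V_srs = s²/n = 21470165.1/253 = 84862.3
Relative efficiency = V_srs / V_st = 84862.3/59143.9 = 1.4348

RE ≈ 1.435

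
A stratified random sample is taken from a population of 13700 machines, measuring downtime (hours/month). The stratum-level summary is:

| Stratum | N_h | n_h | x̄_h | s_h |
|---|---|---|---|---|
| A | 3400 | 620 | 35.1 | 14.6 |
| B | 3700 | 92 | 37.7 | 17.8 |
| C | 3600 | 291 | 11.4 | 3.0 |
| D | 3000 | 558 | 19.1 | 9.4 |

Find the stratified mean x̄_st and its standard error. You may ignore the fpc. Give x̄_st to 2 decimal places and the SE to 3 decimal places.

x̄_st = Σ W_h x̄_h = (3400·35.1 + 3700·37.7 + 3600·11.4 + 3000·19.1)/13700 = 26.07080
V̂(x̄_st) = Σ W_h² s_h²/n_h, with W_h = N_h/N and N = 13700:
  stratum A: (3400/13700)²·14.6²/620 = 0.0211754
  stratum B: (3700/13700)²·17.8²/92 = 0.251197
  stratum C: (3600/13700)²·3.0²/291 = 0.00213557
  stratum D: (3000/13700)²·9.4²/558 = 0.00759317
V̂(x̄_st) = 0.282101
SE(x̄_st) = √0.282101 = 0.531132

x̄_st ≈ 26.07, SE ≈ 0.531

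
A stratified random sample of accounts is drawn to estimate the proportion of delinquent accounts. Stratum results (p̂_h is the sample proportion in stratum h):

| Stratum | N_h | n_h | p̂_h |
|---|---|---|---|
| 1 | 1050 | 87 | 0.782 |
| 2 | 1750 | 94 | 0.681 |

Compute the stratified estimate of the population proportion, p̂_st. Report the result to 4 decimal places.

p̂_st ≈ 0.7189

N = 2800; stratum weights W_h = N_h/N.
p̂_st = Σ W_h p̂_h = (1050·0.782 + 1750·0.681)/2800 = 0.71887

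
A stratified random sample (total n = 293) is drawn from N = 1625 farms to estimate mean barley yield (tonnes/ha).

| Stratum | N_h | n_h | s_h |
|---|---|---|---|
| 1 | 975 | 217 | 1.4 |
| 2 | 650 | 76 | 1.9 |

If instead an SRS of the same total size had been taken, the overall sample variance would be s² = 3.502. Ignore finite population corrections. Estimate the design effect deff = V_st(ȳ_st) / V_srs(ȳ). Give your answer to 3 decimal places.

V̂(ȳ_st) = Σ W_h² s_h²/n_h, with W_h = N_h/N and N = 1625:
  stratum 1: (975/1625)²·1.4²/217 = 0.00325161
  stratum 2: (650/1625)²·1.9²/76 = 0.0076
V_st = 0.0108516
V_srs = s²/n = 3.502/293 = 0.0119522
deff = V_st / V_srs = 0.0108516/0.0119522 = 0.9079

deff ≈ 0.908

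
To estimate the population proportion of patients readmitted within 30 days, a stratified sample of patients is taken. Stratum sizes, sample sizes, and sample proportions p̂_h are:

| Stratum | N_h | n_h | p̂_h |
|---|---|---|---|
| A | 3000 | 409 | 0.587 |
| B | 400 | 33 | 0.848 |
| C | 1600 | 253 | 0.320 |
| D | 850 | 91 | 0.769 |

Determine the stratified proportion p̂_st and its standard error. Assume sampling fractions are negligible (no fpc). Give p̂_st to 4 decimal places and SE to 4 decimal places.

N = 5850; stratum weights W_h = N_h/N.
p̂_st = Σ W_h p̂_h = (3000·0.587 + 400·0.848 + 1600·0.320 + 850·0.769)/5850 = 0.55826
V̂(p̂_st) = Σ W_h² p̂_h(1−p̂_h)/(n_h−1):
  stratum A: (3000/5850)²·0.587·0.413/408 = 0.000156264
  stratum B: (400/5850)²·0.848·0.152/32 = 1.88321e-05
  stratum C: (1600/5850)²·0.320·0.680/252 = 6.45932e-05
  stratum D: (850/5850)²·0.769·0.231/90 = 4.16698e-05
V̂(p̂_st) = 0.000281359; SE = √V̂ = 0.0167738

p̂_st ≈ 0.5583, SE ≈ 0.0168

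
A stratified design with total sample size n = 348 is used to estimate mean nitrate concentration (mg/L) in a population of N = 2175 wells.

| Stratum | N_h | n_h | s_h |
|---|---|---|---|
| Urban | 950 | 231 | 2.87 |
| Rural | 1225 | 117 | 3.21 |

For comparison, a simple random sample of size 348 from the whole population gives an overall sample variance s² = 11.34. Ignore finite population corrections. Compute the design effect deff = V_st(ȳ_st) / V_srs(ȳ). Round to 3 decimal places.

deff ≈ 1.066

V̂(ȳ_st) = Σ W_h² s_h²/n_h, with W_h = N_h/N and N = 2175:
  stratum Urban: (950/2175)²·2.87²/231 = 0.00680269
  stratum Rural: (1225/2175)²·3.21²/117 = 0.0279369
V_st = 0.0347396
V_srs = s²/n = 11.34/348 = 0.0325862
deff = V_st / V_srs = 0.0347396/0.0325862 = 1.0661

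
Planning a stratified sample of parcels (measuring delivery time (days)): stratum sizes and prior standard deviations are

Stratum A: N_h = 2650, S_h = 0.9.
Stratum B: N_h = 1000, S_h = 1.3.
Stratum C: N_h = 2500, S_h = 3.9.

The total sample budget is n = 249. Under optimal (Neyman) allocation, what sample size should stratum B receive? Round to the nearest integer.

24

Neyman allocation: n_h = n · N_h S_h / Σ N_i S_i, with n = 249.
  stratum A: N_h·S_h = 2650·0.9 = 2385.00
  stratum B: N_h·S_h = 1000·1.3 = 1300.00
  stratum C: N_h·S_h = 2500·3.9 = 9750.00
Σ N_h S_h = 13435.00
n for stratum B = 249·1300.00/13435.00 = 24.094 → 24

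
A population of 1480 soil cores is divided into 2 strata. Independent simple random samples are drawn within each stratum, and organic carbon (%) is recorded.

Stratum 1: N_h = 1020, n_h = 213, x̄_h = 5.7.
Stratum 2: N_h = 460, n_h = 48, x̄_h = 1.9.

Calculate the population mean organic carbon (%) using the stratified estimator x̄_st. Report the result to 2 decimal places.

N = Σ N_h = 1480. Stratum weights W_h = N_h/N.
x̄_st = (1020·5.7 + 460·1.9) / 1480 = 4.5189

x̄_st ≈ 4.52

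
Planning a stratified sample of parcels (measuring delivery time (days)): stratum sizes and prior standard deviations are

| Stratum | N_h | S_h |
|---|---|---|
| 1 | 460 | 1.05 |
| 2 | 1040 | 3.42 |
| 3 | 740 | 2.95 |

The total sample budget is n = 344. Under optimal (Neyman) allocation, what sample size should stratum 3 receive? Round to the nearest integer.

Neyman allocation: n_h = n · N_h S_h / Σ N_i S_i, with n = 344.
  stratum 1: N_h·S_h = 460·1.05 = 483.00
  stratum 2: N_h·S_h = 1040·3.42 = 3556.80
  stratum 3: N_h·S_h = 740·2.95 = 2183.00
Σ N_h S_h = 6222.80
n for stratum 3 = 344·2183.00/6222.80 = 120.678 → 121

121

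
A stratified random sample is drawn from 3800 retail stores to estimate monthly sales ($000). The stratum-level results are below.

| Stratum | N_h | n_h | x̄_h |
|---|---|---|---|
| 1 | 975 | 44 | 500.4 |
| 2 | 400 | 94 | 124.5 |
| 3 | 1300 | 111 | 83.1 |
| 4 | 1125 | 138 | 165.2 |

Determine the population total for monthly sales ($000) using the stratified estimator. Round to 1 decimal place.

τ̂_st ≈ 831570.0

τ̂_st = Σ N_h x̄_h = 975·500.4 + 400·124.5 + 1300·83.1 + 1125·165.2 = 831570.0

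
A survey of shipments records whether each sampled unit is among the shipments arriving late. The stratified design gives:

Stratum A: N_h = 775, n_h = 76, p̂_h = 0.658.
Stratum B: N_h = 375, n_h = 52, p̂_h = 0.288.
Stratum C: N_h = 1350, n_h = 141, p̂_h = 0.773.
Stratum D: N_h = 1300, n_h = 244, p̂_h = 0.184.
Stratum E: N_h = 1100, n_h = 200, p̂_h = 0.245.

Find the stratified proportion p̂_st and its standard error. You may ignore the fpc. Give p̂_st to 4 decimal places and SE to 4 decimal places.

N = 4900; stratum weights W_h = N_h/N.
p̂_st = Σ W_h p̂_h = (775·0.658 + 375·0.288 + 1350·0.773 + 1300·0.184 + 1100·0.245)/4900 = 0.44290
V̂(p̂_st) = Σ W_h² p̂_h(1−p̂_h)/(n_h−1):
  stratum A: (775/4900)²·0.658·0.342/75 = 7.50589e-05
  stratum B: (375/4900)²·0.288·0.712/51 = 2.3549e-05
  stratum C: (1350/4900)²·0.773·0.227/140 = 9.51377e-05
  stratum D: (1300/4900)²·0.184·0.816/243 = 4.34907e-05
  stratum E: (1100/4900)²·0.245·0.755/199 = 4.68439e-05
V̂(p̂_st) = 0.00028408; SE = √V̂ = 0.0168547

p̂_st ≈ 0.4429, SE ≈ 0.0169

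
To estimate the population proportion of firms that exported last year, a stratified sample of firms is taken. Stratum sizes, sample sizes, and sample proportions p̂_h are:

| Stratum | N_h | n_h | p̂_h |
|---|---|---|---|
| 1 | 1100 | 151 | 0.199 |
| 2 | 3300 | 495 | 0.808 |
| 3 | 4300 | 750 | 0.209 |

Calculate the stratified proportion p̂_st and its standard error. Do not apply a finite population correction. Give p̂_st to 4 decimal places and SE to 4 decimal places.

p̂_st ≈ 0.4349, SE ≈ 0.0108

N = 8700; stratum weights W_h = N_h/N.
p̂_st = Σ W_h p̂_h = (1100·0.199 + 3300·0.808 + 4300·0.209)/8700 = 0.43494
V̂(p̂_st) = Σ W_h² p̂_h(1−p̂_h)/(n_h−1):
  stratum 1: (1100/8700)²·0.199·0.801/150 = 1.6988e-05
  stratum 2: (3300/8700)²·0.808·0.192/494 = 4.5183e-05
  stratum 3: (4300/8700)²·0.209·0.791/749 = 5.39187e-05
V̂(p̂_st) = 0.00011609; SE = √V̂ = 0.0107745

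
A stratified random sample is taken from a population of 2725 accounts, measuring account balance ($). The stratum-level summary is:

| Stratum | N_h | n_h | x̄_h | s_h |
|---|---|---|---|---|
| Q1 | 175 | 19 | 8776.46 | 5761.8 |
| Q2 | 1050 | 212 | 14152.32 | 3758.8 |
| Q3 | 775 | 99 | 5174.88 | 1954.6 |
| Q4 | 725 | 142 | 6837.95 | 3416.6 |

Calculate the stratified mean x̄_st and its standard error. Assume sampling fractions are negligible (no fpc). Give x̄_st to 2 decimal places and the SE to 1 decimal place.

x̄_st ≈ 9307.84, SE ≈ 161.4

x̄_st = Σ W_h x̄_h = (175·8776.46 + 1050·14152.32 + 775·5174.88 + 725·6837.95)/2725 = 9307.83936
V̂(x̄_st) = Σ W_h² s_h²/n_h, with W_h = N_h/N and N = 2725:
  stratum Q1: (175/2725)²·5761.8²/19 = 7206.19
  stratum Q2: (1050/2725)²·3758.8²/212 = 9894.83
  stratum Q3: (775/2725)²·1954.6²/99 = 3121.41
  stratum Q4: (725/2725)²·3416.6²/142 = 5818.93
V̂(x̄_st) = 26041.4
SE(x̄_st) = √26041.4 = 161.373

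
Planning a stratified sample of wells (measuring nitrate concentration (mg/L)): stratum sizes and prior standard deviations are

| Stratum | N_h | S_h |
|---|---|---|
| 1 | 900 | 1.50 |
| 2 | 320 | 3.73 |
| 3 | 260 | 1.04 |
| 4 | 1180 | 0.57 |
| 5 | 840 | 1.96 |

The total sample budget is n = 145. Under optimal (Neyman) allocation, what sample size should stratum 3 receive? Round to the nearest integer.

Neyman allocation: n_h = n · N_h S_h / Σ N_i S_i, with n = 145.
  stratum 1: N_h·S_h = 900·1.50 = 1350.00
  stratum 2: N_h·S_h = 320·3.73 = 1193.60
  stratum 3: N_h·S_h = 260·1.04 = 270.40
  stratum 4: N_h·S_h = 1180·0.57 = 672.60
  stratum 5: N_h·S_h = 840·1.96 = 1646.40
Σ N_h S_h = 5133.00
n for stratum 3 = 145·270.40/5133.00 = 7.638 → 8

8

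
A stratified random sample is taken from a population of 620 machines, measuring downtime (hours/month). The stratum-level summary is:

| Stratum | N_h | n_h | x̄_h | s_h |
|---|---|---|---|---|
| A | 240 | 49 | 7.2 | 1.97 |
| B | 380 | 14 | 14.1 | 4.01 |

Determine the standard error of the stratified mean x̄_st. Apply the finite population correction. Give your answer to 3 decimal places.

SE(x̄_st) ≈ 0.652

V̂(x̄_st) = Σ W_h² (1 − n_h/N_h) s_h²/n_h, with W_h = N_h/N and N = 620:
  stratum A: (240/620)²·(1 − 49/240)·1.97²/49 = 0.00944491
  stratum B: (380/620)²·(1 − 14/380)·4.01²/14 = 0.415568
V̂(x̄_st) = 0.425013
SE(x̄_st) = √0.425013 = 0.65193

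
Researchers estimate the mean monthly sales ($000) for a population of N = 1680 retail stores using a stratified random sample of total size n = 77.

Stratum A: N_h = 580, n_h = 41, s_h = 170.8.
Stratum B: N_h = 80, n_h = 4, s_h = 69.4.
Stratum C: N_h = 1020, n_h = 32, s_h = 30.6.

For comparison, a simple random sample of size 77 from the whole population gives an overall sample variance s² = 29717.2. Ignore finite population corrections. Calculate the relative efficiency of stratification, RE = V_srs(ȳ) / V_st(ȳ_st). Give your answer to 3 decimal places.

RE ≈ 3.925

V̂(ȳ_st) = Σ W_h² s_h²/n_h, with W_h = N_h/N and N = 1680:
  stratum A: (580/1680)²·170.8²/41 = 84.8065
  stratum B: (80/1680)²·69.4²/4 = 2.73036
  stratum C: (1020/1680)²·30.6²/32 = 10.7864
V_st = 98.3232
V_srs = s²/n = 29717.2/77 = 385.938
Relative efficiency = V_srs / V_st = 385.938/98.3232 = 3.9252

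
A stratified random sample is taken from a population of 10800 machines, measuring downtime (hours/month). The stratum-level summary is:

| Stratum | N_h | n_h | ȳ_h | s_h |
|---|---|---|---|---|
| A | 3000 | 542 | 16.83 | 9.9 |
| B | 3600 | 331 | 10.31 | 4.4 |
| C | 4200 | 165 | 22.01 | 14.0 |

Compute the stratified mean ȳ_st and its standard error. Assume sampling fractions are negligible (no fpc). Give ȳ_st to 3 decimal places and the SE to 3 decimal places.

ȳ_st = Σ W_h ȳ_h = (3000·16.83 + 3600·10.31 + 4200·22.01)/10800 = 16.67111
V̂(ȳ_st) = Σ W_h² s_h²/n_h, with W_h = N_h/N and N = 10800:
  stratum A: (3000/10800)²·9.9²/542 = 0.013953
  stratum B: (3600/10800)²·4.4²/331 = 0.00649883
  stratum C: (4200/10800)²·14.0²/165 = 0.179648
V̂(ȳ_st) = 0.2001
SE(ȳ_st) = √0.2001 = 0.447326

ȳ_st ≈ 16.671, SE ≈ 0.447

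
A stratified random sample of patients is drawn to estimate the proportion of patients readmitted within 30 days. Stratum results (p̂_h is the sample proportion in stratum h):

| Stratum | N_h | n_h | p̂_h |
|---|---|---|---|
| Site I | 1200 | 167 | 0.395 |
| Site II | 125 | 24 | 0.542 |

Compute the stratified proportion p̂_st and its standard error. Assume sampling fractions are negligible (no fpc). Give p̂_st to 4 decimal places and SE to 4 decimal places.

p̂_st ≈ 0.4089, SE ≈ 0.0357

N = 1325; stratum weights W_h = N_h/N.
p̂_st = Σ W_h p̂_h = (1200·0.395 + 125·0.542)/1325 = 0.40887
V̂(p̂_st) = Σ W_h² p̂_h(1−p̂_h)/(n_h−1):
  stratum Site I: (1200/1325)²·0.395·0.605/166 = 0.0011808
  stratum Site II: (125/1325)²·0.542·0.458/23 = 9.60562e-05
V̂(p̂_st) = 0.00127685; SE = √V̂ = 0.0357331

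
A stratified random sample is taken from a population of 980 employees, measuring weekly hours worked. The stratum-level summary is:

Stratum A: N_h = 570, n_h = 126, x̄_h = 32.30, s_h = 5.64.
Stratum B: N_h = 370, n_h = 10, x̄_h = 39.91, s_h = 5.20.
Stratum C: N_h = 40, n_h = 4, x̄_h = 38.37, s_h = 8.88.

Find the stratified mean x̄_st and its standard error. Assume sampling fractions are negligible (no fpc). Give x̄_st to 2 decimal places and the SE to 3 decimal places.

x̄_st = Σ W_h x̄_h = (570·32.30 + 370·39.91 + 40·38.37)/980 = 35.42092
V̂(x̄_st) = Σ W_h² s_h²/n_h, with W_h = N_h/N and N = 980:
  stratum A: (570/980)²·5.64²/126 = 0.0854054
  stratum B: (370/980)²·5.20²/10 = 0.385441
  stratum C: (40/980)²·8.88²/4 = 0.0328423
V̂(x̄_st) = 0.503689
SE(x̄_st) = √0.503689 = 0.70971

x̄_st ≈ 35.42, SE ≈ 0.710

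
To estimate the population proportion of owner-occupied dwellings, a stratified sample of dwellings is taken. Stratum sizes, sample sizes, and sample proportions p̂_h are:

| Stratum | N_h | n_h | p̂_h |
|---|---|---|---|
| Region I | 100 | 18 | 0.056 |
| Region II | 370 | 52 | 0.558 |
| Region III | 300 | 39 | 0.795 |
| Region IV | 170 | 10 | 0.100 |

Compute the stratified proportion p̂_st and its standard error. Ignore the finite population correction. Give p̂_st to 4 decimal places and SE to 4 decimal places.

p̂_st ≈ 0.4974, SE ≈ 0.0393

N = 940; stratum weights W_h = N_h/N.
p̂_st = Σ W_h p̂_h = (100·0.056 + 370·0.558 + 300·0.795 + 170·0.100)/940 = 0.49740
V̂(p̂_st) = Σ W_h² p̂_h(1−p̂_h)/(n_h−1):
  stratum Region I: (100/940)²·0.056·0.944/17 = 3.51929e-05
  stratum Region II: (370/940)²·0.558·0.442/51 = 0.000749263
  stratum Region III: (300/940)²·0.795·0.205/38 = 0.000436842
  stratum Region IV: (170/940)²·0.100·0.900/9 = 0.000327071
V̂(p̂_st) = 0.00154837; SE = √V̂ = 0.0393493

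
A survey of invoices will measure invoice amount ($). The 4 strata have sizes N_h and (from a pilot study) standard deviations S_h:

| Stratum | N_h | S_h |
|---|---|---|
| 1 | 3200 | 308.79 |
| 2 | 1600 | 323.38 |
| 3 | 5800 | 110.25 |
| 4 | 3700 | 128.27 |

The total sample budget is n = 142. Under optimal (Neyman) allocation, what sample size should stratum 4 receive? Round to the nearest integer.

26

Neyman allocation: n_h = n · N_h S_h / Σ N_i S_i, with n = 142.
  stratum 1: N_h·S_h = 3200·308.79 = 988128.00
  stratum 2: N_h·S_h = 1600·323.38 = 517408.00
  stratum 3: N_h·S_h = 5800·110.25 = 639450.00
  stratum 4: N_h·S_h = 3700·128.27 = 474599.00
Σ N_h S_h = 2619585.00
n for stratum 4 = 142·474599.00/2619585.00 = 25.727 → 26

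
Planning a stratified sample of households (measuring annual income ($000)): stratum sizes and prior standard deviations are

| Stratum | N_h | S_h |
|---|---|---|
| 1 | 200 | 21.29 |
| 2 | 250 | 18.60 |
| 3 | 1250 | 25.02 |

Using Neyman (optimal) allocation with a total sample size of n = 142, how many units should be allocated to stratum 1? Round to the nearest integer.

15

Neyman allocation: n_h = n · N_h S_h / Σ N_i S_i, with n = 142.
  stratum 1: N_h·S_h = 200·21.29 = 4258.00
  stratum 2: N_h·S_h = 250·18.60 = 4650.00
  stratum 3: N_h·S_h = 1250·25.02 = 31275.00
Σ N_h S_h = 40183.00
n for stratum 1 = 142·4258.00/40183.00 = 15.047 → 15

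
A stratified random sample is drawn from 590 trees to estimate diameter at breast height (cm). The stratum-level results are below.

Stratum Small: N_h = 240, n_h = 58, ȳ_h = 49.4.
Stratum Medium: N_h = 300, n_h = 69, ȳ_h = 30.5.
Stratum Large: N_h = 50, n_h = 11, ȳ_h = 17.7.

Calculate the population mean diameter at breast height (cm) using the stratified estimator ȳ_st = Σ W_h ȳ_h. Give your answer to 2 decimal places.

N = Σ N_h = 590. Stratum weights W_h = N_h/N.
ȳ_st = (240·49.4 + 300·30.5 + 50·17.7) / 590 = 37.1034

ȳ_st ≈ 37.10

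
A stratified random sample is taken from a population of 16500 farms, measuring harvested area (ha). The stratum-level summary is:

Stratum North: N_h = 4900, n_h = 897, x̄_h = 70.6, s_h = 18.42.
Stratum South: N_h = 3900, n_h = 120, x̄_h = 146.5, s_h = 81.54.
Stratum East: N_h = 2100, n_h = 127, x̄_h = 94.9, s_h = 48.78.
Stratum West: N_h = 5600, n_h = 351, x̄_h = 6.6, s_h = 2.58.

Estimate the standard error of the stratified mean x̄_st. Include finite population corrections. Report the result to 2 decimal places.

V̂(x̄_st) = Σ W_h² (1 − n_h/N_h) s_h²/n_h, with W_h = N_h/N and N = 16500:
  stratum North: (4900/16500)²·(1 − 897/4900)·18.42²/897 = 0.0272521
  stratum South: (3900/16500)²·(1 − 120/3900)·81.54²/120 = 3.00019
  stratum East: (2100/16500)²·(1 − 127/2100)·48.78²/127 = 0.28514
  stratum West: (5600/16500)²·(1 − 351/5600)·2.58²/351 = 0.00204752
V̂(x̄_st) = 3.31463
SE(x̄_st) = √3.31463 = 1.82061

SE(x̄_st) ≈ 1.82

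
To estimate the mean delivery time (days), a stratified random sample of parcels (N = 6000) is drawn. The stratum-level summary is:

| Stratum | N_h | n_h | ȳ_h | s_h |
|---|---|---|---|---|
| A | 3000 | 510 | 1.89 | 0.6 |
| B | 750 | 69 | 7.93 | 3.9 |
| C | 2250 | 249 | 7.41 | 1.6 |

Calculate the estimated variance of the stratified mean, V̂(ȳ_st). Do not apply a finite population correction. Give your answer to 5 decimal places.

V̂(ȳ_st) = Σ W_h² s_h²/n_h, with W_h = N_h/N and N = 6000:
  stratum A: (3000/6000)²·0.6²/510 = 0.000176471
  stratum B: (750/6000)²·3.9²/69 = 0.00344429
  stratum C: (2250/6000)²·1.6²/249 = 0.00144578
V̂(ȳ_st) = 0.00506655

V̂(ȳ_st) ≈ 0.00507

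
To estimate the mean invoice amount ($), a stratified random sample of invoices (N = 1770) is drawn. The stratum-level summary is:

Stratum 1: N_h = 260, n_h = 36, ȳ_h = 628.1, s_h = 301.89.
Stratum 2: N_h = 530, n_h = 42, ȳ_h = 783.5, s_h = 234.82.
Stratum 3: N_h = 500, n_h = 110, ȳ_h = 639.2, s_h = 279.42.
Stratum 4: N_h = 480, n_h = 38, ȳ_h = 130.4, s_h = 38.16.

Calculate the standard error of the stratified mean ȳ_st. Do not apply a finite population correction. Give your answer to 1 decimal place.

SE(ȳ_st) ≈ 15.2

V̂(ȳ_st) = Σ W_h² s_h²/n_h, with W_h = N_h/N and N = 1770:
  stratum 1: (260/1770)²·301.89²/36 = 54.6255
  stratum 2: (530/1770)²·234.82²/42 = 117.713
  stratum 3: (500/1770)²·279.42²/110 = 56.639
  stratum 4: (480/1770)²·38.16²/38 = 2.81818
V̂(ȳ_st) = 231.796
SE(ȳ_st) = √231.796 = 15.2249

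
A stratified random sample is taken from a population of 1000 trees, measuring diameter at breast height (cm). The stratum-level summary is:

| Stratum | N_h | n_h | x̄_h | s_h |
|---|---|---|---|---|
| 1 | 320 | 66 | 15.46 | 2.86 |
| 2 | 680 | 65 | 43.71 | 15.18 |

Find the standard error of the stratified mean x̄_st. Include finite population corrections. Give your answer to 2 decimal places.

SE(x̄_st) ≈ 1.22

V̂(x̄_st) = Σ W_h² (1 − n_h/N_h) s_h²/n_h, with W_h = N_h/N and N = 1000:
  stratum 1: (320/1000)²·(1 − 66/320)·2.86²/66 = 0.0100733
  stratum 2: (680/1000)²·(1 − 65/680)·15.18²/65 = 1.48257
V̂(x̄_st) = 1.49264
SE(x̄_st) = √1.49264 = 1.22174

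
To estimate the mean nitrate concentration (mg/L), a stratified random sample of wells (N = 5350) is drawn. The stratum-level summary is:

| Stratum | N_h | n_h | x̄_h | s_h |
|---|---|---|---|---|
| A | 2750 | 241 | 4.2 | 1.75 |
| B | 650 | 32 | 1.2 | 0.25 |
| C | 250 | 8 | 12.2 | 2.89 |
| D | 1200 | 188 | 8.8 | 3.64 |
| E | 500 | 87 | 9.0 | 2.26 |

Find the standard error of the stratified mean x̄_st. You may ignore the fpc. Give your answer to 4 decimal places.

SE(x̄_st) ≈ 0.0986

V̂(x̄_st) = Σ W_h² s_h²/n_h, with W_h = N_h/N and N = 5350:
  stratum A: (2750/5350)²·1.75²/241 = 0.00335751
  stratum B: (650/5350)²·0.25²/32 = 2.88303e-05
  stratum C: (250/5350)²·2.89²/8 = 0.0022797
  stratum D: (1200/5350)²·3.64²/188 = 0.00354568
  stratum E: (500/5350)²·2.26²/87 = 0.000512779
V̂(x̄_st) = 0.0097245
SE(x̄_st) = √0.0097245 = 0.0986129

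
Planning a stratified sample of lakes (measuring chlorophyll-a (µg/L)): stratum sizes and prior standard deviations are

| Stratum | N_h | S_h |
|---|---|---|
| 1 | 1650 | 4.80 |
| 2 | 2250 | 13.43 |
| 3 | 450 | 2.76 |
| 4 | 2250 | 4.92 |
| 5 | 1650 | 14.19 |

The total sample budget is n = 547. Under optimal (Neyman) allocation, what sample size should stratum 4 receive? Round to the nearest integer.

82

Neyman allocation: n_h = n · N_h S_h / Σ N_i S_i, with n = 547.
  stratum 1: N_h·S_h = 1650·4.80 = 7920.00
  stratum 2: N_h·S_h = 2250·13.43 = 30217.50
  stratum 3: N_h·S_h = 450·2.76 = 1242.00
  stratum 4: N_h·S_h = 2250·4.92 = 11070.00
  stratum 5: N_h·S_h = 1650·14.19 = 23413.50
Σ N_h S_h = 73863.00
n for stratum 4 = 547·11070.00/73863.00 = 81.980 → 82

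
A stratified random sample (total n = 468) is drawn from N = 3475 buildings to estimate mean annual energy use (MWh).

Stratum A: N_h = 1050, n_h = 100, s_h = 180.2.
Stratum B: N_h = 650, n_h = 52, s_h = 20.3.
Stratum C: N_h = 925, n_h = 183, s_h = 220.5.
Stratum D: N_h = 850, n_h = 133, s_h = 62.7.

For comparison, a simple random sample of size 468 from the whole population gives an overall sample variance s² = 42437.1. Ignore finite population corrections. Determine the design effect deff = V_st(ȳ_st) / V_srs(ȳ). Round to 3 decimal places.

deff ≈ 0.557

V̂(ȳ_st) = Σ W_h² s_h²/n_h, with W_h = N_h/N and N = 3475:
  stratum A: (1050/3475)²·180.2²/100 = 29.6468
  stratum B: (650/3475)²·20.3²/52 = 0.277272
  stratum C: (925/3475)²·220.5²/183 = 18.8252
  stratum D: (850/3475)²·62.7²/133 = 1.76853
V_st = 50.5179
V_srs = s²/n = 42437.1/468 = 90.6776
deff = V_st / V_srs = 50.5179/90.6776 = 0.5571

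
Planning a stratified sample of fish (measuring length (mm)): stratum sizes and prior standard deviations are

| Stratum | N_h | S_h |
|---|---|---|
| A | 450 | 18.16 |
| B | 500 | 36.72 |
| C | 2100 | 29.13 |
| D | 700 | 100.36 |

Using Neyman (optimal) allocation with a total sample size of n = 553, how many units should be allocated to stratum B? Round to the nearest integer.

64

Neyman allocation: n_h = n · N_h S_h / Σ N_i S_i, with n = 553.
  stratum A: N_h·S_h = 450·18.16 = 8172.00
  stratum B: N_h·S_h = 500·36.72 = 18360.00
  stratum C: N_h·S_h = 2100·29.13 = 61173.00
  stratum D: N_h·S_h = 700·100.36 = 70252.00
Σ N_h S_h = 157957.00
n for stratum B = 553·18360.00/157957.00 = 64.277 → 64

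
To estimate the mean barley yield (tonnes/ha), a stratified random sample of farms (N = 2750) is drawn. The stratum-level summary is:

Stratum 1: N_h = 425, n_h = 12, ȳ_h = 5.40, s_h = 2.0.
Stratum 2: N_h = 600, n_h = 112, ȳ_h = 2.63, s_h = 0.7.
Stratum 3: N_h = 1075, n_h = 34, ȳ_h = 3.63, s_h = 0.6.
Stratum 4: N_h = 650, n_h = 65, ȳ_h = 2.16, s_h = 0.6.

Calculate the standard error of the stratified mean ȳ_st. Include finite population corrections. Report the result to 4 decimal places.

SE(ȳ_st) ≈ 0.0987

V̂(ȳ_st) = Σ W_h² (1 − n_h/N_h) s_h²/n_h, with W_h = N_h/N and N = 2750:
  stratum 1: (425/2750)²·(1 − 12/425)·2.0²/12 = 0.00773664
  stratum 2: (600/2750)²·(1 − 112/600)·0.7²/112 = 0.000169388
  stratum 3: (1075/2750)²·(1 − 34/1075)·0.6²/34 = 0.00156681
  stratum 4: (650/2750)²·(1 − 65/650)·0.6²/65 = 0.000278479
V̂(ȳ_st) = 0.00975132
SE(ȳ_st) = √0.00975132 = 0.0987488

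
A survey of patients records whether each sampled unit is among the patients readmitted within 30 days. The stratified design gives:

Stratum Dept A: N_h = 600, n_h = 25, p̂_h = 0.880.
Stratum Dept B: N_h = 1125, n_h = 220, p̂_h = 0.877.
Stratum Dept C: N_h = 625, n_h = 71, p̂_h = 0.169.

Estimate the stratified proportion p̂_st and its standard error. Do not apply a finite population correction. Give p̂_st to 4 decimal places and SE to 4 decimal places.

N = 2350; stratum weights W_h = N_h/N.
p̂_st = Σ W_h p̂_h = (600·0.880 + 1125·0.877 + 625·0.169)/2350 = 0.68947
V̂(p̂_st) = Σ W_h² p̂_h(1−p̂_h)/(n_h−1):
  stratum Dept A: (600/2350)²·0.880·0.120/24 = 0.000286827
  stratum Dept B: (1125/2350)²·0.877·0.123/219 = 0.000112883
  stratum Dept C: (625/2350)²·0.169·0.831/70 = 0.00014191
V̂(p̂_st) = 0.00054162; SE = √V̂ = 0.0232727

p̂_st ≈ 0.6895, SE ≈ 0.0233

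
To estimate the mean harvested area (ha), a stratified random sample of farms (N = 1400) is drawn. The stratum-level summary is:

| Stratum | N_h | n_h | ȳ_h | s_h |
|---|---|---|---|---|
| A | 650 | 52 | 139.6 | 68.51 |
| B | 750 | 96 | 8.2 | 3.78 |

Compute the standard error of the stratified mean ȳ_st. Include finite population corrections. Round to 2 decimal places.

V̂(ȳ_st) = Σ W_h² (1 − n_h/N_h) s_h²/n_h, with W_h = N_h/N and N = 1400:
  stratum A: (650/1400)²·(1 − 52/650)·68.51²/52 = 17.9004
  stratum B: (750/1400)²·(1 − 96/750)·3.78²/96 = 0.0372473
V̂(ȳ_st) = 17.9377
SE(ȳ_st) = √17.9377 = 4.23529

SE(ȳ_st) ≈ 4.24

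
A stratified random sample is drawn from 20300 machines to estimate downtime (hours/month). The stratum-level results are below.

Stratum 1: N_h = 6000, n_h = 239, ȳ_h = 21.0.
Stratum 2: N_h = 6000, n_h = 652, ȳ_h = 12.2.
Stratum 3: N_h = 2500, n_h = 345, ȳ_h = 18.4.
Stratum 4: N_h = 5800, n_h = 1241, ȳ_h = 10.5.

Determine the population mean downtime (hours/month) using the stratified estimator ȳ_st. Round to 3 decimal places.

N = Σ N_h = 20300. Stratum weights W_h = N_h/N.
ȳ_st = (6000·21.0 + 6000·12.2 + 2500·18.4 + 5800·10.5) / 20300 = 15.07882

ȳ_st ≈ 15.079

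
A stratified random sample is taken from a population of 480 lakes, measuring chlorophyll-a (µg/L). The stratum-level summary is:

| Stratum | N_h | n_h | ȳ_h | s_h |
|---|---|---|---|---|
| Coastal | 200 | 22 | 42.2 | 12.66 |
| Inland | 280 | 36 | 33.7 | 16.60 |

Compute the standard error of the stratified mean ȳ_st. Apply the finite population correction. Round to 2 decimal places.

V̂(ȳ_st) = Σ W_h² (1 − n_h/N_h) s_h²/n_h, with W_h = N_h/N and N = 480:
  stratum Coastal: (200/480)²·(1 − 22/200)·12.66²/22 = 1.12567
  stratum Inland: (280/480)²·(1 − 36/280)·16.60²/36 = 2.26976
V̂(ȳ_st) = 3.39543
SE(ȳ_st) = √3.39543 = 1.84267

SE(ȳ_st) ≈ 1.84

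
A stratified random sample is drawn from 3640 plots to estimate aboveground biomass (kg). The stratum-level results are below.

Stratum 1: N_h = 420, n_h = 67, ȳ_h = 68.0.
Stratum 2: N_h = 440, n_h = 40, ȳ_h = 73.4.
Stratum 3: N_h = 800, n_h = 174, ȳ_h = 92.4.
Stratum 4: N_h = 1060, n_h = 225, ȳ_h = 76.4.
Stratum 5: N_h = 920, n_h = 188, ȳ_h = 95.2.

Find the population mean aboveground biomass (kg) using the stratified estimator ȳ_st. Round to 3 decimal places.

N = Σ N_h = 3640. Stratum weights W_h = N_h/N.
ȳ_st = (420·68.0 + 440·73.4 + 800·92.4 + 1060·76.4 + 920·95.2) / 3640 = 83.33626

ȳ_st ≈ 83.336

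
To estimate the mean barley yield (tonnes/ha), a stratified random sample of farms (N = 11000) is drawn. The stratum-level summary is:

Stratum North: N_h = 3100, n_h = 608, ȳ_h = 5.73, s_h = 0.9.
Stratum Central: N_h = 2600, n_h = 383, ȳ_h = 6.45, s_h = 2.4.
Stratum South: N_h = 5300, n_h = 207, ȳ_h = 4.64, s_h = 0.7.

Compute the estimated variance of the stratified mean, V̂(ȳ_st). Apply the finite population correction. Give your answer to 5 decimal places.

V̂(ȳ_st) ≈ 0.00133

V̂(ȳ_st) = Σ W_h² (1 − n_h/N_h) s_h²/n_h, with W_h = N_h/N and N = 11000:
  stratum North: (3100/11000)²·(1 − 608/3100)·0.9²/608 = 8.50562e-05
  stratum Central: (2600/11000)²·(1 − 383/2600)·2.4²/383 = 0.000716436
  stratum South: (5300/11000)²·(1 − 207/5300)·0.7²/207 = 0.000528068
V̂(ȳ_st) = 0.00132956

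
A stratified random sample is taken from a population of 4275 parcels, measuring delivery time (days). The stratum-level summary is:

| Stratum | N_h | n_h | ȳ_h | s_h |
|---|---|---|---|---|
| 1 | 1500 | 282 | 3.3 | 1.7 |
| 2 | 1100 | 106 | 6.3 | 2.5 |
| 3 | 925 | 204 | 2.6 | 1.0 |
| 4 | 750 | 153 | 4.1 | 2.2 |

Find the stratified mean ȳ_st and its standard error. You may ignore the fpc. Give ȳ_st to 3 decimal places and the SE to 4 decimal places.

ȳ_st = Σ W_h ȳ_h = (1500·3.3 + 1100·6.3 + 925·2.6 + 750·4.1)/4275 = 4.06082
V̂(ȳ_st) = Σ W_h² s_h²/n_h, with W_h = N_h/N and N = 4275:
  stratum 1: (1500/4275)²·1.7²/282 = 0.00126171
  stratum 2: (1100/4275)²·2.5²/106 = 0.0039038
  stratum 3: (925/4275)²·1.0²/204 = 0.000229499
  stratum 4: (750/4275)²·2.2²/153 = 0.000973653
V̂(ȳ_st) = 0.00636866
SE(ȳ_st) = √0.00636866 = 0.0798039

ȳ_st ≈ 4.061, SE ≈ 0.0798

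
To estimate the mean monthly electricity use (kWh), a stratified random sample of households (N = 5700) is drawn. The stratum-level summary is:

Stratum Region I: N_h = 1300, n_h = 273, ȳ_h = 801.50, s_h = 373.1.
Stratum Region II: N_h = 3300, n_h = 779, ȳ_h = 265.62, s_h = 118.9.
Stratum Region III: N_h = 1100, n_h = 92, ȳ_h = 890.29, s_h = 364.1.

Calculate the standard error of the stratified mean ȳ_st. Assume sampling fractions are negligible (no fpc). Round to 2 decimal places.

SE(ȳ_st) ≈ 9.29

V̂(ȳ_st) = Σ W_h² s_h²/n_h, with W_h = N_h/N and N = 5700:
  stratum Region I: (1300/5700)²·373.1²/273 = 26.5231
  stratum Region II: (3300/5700)²·118.9²/779 = 6.08281
  stratum Region III: (1100/5700)²·364.1²/92 = 53.6648
V̂(ȳ_st) = 86.2707
SE(ȳ_st) = √86.2707 = 9.2882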